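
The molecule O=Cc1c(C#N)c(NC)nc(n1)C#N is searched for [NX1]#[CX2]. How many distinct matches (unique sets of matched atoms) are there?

2

[NX1]#[CX2] is the SMARTS for a nitrile: a nitrogen triple-bonded to a two-connected carbon.
The molecule carries 2 separate instances of a nitrile (-C#N) meeting every constraint; each maps to a distinct set of atoms, giving 2 matches.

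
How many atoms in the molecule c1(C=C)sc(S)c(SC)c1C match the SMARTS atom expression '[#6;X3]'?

6

The query [#6;X3] means: any carbon (aromatic or not) with three total connections.
Check the 11 heavy atoms by environment: 1× s (aromatic, X2) → no; 4× c (aromatic, X3) → match; 2× C (X3) → match; 2× S (X2) → no; 2× C (X4) → no.
Summing the matching environments: 4 + 2 = 6 matching atoms.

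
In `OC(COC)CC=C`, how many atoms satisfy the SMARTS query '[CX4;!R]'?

4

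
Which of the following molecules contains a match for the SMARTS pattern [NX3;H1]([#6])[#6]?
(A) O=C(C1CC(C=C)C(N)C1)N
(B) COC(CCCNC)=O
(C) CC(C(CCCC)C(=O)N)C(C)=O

[NX3;H1]([#6])[#6] describes a trivalent nitrogen with one H, bonded to two carbons (a secondary amine).
(A) has a primary amino group (-NH2) but the nitrogen has H2 and only one carbon neighbour.
(B) contains an N-methylamino group (-NHCH3), which satisfies every atom and bond constraint.
(C) has a primary amide (-C(=O)NH2) but the -C(=O)NH2 nitrogen has H2, not H1.
So the answer is (B).

B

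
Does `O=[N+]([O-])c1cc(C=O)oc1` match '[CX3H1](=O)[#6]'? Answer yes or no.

Yes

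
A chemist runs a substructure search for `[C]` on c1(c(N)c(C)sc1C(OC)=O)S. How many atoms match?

The query [C] means: uppercase C matches aliphatic (non-aromatic) carbon only.
Check the 12 heavy atoms by environment: 1× s (aromatic) → no; 4× c (aromatic) → no; 1× S → no; 1× N → no; 3× C → match; 2× O → no.
That gives 3 matching atoms.

3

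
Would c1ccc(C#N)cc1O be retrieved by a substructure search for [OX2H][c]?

The pattern [OX2H][c] describes a hydroxyl oxygen attached to an aromatic carbon — a phenol.
The molecule carries a hydroxyl group (-OH), whose atoms satisfy every constraint of the query, so the pattern matches.

Yes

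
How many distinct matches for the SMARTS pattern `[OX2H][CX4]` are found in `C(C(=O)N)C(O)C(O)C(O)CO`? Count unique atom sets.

4

[OX2H][CX4] is the SMARTS for an aliphatic alcohol: a hydroxyl oxygen bound to an sp3 (X4) carbon.
The molecule carries 4 separate instances of a hydroxyl group (-OH) meeting every constraint; each maps to a distinct set of atoms, giving 4 matches.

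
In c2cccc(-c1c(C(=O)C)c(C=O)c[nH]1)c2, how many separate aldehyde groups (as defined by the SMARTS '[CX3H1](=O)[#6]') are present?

[CX3H1](=O)[#6] is the SMARTS for an aldehyde: an sp2 carbon with one H, double-bonded to O and single-bonded to carbon.
Exactly one fragment in the molecule meets all constraints, giving 1 match.

1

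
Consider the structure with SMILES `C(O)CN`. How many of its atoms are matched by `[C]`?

2

Check the 4 heavy atoms by environment: 2× C → match; 1× N → no; 1× O → no.
That gives 2 matching atoms.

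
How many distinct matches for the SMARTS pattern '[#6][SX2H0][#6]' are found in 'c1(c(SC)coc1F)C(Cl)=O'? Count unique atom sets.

1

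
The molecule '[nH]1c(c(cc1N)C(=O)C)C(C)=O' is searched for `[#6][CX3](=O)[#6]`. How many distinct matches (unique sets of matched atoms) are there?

2

[#6][CX3](=O)[#6] is the SMARTS for a ketone: a carbonyl carbon (no H) flanked by two carbons.
The molecule carries 2 separate instances of an acetyl/ketone group (-C(=O)CH3) meeting every constraint; each maps to a distinct set of atoms, giving 2 matches.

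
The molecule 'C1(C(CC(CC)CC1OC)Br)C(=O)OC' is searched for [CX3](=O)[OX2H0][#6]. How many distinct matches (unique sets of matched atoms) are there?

1

[CX3](=O)[OX2H0][#6] is the SMARTS for an ester: a carbonyl carbon bonded to an oxygen that is itself bonded to carbon (no H on that O).
Exactly one fragment in the molecule meets all constraints, giving 1 match.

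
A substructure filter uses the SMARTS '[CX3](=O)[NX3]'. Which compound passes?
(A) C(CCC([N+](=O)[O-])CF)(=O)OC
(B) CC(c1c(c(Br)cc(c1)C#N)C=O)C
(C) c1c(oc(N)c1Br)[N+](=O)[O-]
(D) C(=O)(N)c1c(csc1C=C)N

D

[CX3](=O)[NX3] describes a carbonyl carbon bonded to a trivalent nitrogen (an amide).
(A) has a methyl-ester group (-C(=O)OCH3) but the carbonyl is bonded to O, not to an NX3 nitrogen.
(B) has a nitrile (-C#N) but the nitrile N is NX1 (triple-bonded), not NX3.
(C) has a primary amino group (-NH2) but the -NH2 is not attached to a carbonyl carbon.
(D) contains a primary amide (-C(=O)NH2), which satisfies every atom and bond constraint.
So the answer is (D).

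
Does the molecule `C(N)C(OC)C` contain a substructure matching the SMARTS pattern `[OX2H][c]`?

No

The pattern [OX2H][c] describes a hydroxyl oxygen attached to an aromatic carbon — a phenol.
The closest candidate here is a methoxy ether (-OCH3), but the oxygen has H0, not H1. No other fragment satisfies the full query, so there is no match.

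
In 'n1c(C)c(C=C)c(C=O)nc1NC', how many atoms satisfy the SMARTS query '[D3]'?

The query [D3] means: atom with exactly three heavy-atom neighbours.
Check the 13 heavy atoms by environment: 2× n (aromatic, D2) → no; 4× c (aromatic, D3) → match; 2× C (D2) → no; 1× O (D1) → no; 1× N (D2) → no; 3× C (D1) → no.
That gives 4 matching atoms.

4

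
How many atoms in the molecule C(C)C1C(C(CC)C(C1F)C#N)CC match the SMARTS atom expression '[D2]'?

The query [D2] means: atom with exactly two heavy-atom neighbours.
Check the 14 heavy atoms by environment: 5× C (D3) → no; 4× C (D2) → match; 1× N (D1) → no; 3× C (D1) → no; 1× F (D1) → no.
That gives 4 matching atoms.

4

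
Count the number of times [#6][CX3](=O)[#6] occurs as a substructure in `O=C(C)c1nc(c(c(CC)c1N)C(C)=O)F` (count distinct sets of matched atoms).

2

[#6][CX3](=O)[#6] is the SMARTS for a ketone: a carbonyl carbon (no H) flanked by two carbons.
The molecule carries 2 separate instances of an acetyl/ketone group (-C(=O)CH3) meeting every constraint; each maps to a distinct set of atoms, giving 2 matches.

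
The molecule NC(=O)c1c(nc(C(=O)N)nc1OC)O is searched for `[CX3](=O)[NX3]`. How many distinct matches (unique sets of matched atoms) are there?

2

[CX3](=O)[NX3] is the SMARTS for an amide: a carbonyl carbon bonded to a trivalent nitrogen.
The molecule carries 2 separate instances of a primary amide (-C(=O)NH2) meeting every constraint; each maps to a distinct set of atoms, giving 2 matches.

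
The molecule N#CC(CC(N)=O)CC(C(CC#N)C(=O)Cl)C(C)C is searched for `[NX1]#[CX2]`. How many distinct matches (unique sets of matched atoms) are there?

[NX1]#[CX2] is the SMARTS for a nitrile: a nitrogen triple-bonded to a two-connected carbon.
The molecule carries 2 separate instances of a nitrile (-C#N) meeting every constraint; each maps to a distinct set of atoms, giving 2 matches.

2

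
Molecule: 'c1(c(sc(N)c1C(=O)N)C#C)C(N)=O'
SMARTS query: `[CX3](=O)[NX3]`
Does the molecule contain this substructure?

Yes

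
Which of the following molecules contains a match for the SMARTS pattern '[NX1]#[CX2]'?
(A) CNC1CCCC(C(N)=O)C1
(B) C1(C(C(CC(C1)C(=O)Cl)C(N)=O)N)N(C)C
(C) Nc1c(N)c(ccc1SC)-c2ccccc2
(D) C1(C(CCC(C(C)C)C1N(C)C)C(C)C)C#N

D

[NX1]#[CX2] describes a nitrogen triple-bonded to a two-connected carbon (a nitrile).
(A) has a primary amide (-C(=O)NH2) but the nitrogen is NX3, not NX1.
(B) has a primary amide (-C(=O)NH2) but the nitrogen is NX3, not NX1.
(C) has a primary amino group (-NH2) but the nitrogen is NX3 (three connections), not NX1 triple-bonded.
(D) contains a nitrile (-C#N), which satisfies every atom and bond constraint.
So the answer is (D).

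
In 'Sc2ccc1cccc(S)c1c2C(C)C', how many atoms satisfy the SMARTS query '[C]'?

Check the 15 heavy atoms by environment: 10× c (aromatic) → no; 2× S → no; 3× C → match.
That gives 3 matching atoms.

3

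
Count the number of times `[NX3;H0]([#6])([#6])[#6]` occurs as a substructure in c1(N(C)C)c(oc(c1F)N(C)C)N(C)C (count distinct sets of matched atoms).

[NX3;H0]([#6])([#6])[#6] is the SMARTS for a tertiary amine: a trivalent nitrogen with no H, bonded to three carbons.
The molecule carries 3 separate instances of a dimethylamino group (-N(CH3)2) meeting every constraint; each maps to a distinct set of atoms, giving 3 matches.

3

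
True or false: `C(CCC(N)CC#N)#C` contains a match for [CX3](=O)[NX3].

False

The pattern [CX3](=O)[NX3] describes a carbonyl carbon bonded to a trivalent nitrogen — an amide.
The closest candidate here is a primary amino group (-NH2), but the -NH2 is not attached to a carbonyl carbon. No other fragment satisfies the full query, so there is no match.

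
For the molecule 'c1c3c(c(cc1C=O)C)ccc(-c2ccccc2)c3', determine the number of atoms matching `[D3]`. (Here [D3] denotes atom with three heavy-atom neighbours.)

The query [D3] means: atom with exactly three heavy-atom neighbours.
Check the 19 heavy atoms by environment: 6× c (aromatic, D3) → match; 10× c (aromatic, D2) → no; 1× C (D1) → no; 1× C (D2) → no; 1× O (D1) → no.
That gives 6 matching atoms.

6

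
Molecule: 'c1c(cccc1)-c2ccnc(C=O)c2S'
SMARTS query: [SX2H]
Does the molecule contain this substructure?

Yes

The pattern [SX2H] describes an aliphatic sulfur with two connections, one being H — a thiol.
The molecule carries a thiol (-SH), whose atoms satisfy every constraint of the query, so the pattern matches.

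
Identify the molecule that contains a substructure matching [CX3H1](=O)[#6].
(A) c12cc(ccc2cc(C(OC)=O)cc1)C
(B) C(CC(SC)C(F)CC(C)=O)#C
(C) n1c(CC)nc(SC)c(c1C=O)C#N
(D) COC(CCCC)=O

C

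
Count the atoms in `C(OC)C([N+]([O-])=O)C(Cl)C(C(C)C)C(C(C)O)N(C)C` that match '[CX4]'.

13

Check the 20 heavy atoms by environment: 13× C (X4) → match; 1× N (charge +1, X3) → no; 1× O (charge -1, X1) → no; 1× O (X1) → no; 1× Cl (X1) → no; 2× O (X2) → no; 1× N (X3) → no.
That gives 13 matching atoms.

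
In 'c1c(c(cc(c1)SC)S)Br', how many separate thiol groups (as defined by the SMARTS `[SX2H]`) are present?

1

[SX2H] is the SMARTS for a thiol: an aliphatic sulfur with two connections, one being H.
Exactly one fragment in the molecule meets all constraints, giving 1 match.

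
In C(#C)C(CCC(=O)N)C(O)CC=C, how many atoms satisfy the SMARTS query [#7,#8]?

3

Check the 13 heavy atoms by environment: 10× C → no; 2× O → match; 1× N → match.
Summing the matching environments: 2 + 1 = 3 matching atoms.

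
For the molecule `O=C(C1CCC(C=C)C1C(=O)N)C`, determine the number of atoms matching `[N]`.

1

The query [N] means: uppercase N matches aliphatic (non-aromatic) nitrogen only.
Check the 13 heavy atoms by environment: 10× C → no; 2× O → no; 1× N → match.
That gives 1 matching atom.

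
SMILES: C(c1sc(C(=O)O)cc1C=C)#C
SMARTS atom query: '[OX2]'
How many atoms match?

1

The query [OX2] means: aliphatic oxygen with two total connections — ether, hydroxyl, or ester single-bond O.
Check the 12 heavy atoms by environment: 1× s (aromatic, X2) → no; 4× c (aromatic, X3) → no; 3× C (X3) → no; 1× O (X1) → no; 1× O (X2) → match; 2× C (X2) → no.
That gives 1 matching atom.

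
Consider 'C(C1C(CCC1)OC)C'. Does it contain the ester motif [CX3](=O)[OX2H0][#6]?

No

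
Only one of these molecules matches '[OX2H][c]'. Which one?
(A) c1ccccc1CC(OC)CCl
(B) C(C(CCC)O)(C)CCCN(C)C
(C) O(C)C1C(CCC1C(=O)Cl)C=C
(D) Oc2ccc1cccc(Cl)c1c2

D

[OX2H][c] describes a hydroxyl oxygen attached to an aromatic carbon (a phenol).
(A) has a methoxy ether (-OCH3) but the oxygen has H0, not H1.
(B) has a hydroxyl group (-OH) but the -OH is on an aliphatic carbon, not an aromatic c.
(C) has a methoxy ether (-OCH3) but the oxygen has H0, not H1.
(D) contains a hydroxyl group (-OH), which satisfies every atom and bond constraint.
So the answer is (D).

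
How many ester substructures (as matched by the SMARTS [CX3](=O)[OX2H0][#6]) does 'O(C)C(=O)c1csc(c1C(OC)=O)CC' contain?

2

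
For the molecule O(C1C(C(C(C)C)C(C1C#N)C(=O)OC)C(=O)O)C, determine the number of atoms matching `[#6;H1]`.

6

The query [#6;H1] means: any carbon bearing exactly one hydrogen.
Check the 19 heavy atoms by environment: 6× C (H1) → match; 3× C (H0) → no; 4× O (H0) → no; 1× O (H1) → no; 4× C (H3) → no; 1× N (H0) → no.
That gives 6 matching atoms.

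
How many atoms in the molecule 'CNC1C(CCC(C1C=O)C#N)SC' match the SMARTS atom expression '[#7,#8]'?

3

The query [#7,#8] means: nitrogen or oxygen (comma = OR).
Check the 14 heavy atoms by environment: 10× C → no; 2× N → match; 1× S → no; 1× O → match.
Summing the matching environments: 2 + 1 = 3 matching atoms.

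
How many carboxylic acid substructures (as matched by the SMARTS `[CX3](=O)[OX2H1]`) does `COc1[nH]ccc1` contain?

[CX3](=O)[OX2H1] is the SMARTS for a carboxylic acid: an sp2 carbon double-bonded to O and single-bonded to an -OH oxygen.
No fragment in the molecule satisfies every constraint, giving 0 matches.

0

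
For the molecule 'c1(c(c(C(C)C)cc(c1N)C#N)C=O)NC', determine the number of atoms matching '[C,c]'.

The query [C,c] means: comma = OR; matches aliphatic or aromatic carbon — same as #6.
Check the 16 heavy atoms by environment: 6× c (aromatic) → match; 6× C → match; 1× O → no; 3× N → no.
Summing the matching environments: 6 + 6 = 12 matching atoms.

12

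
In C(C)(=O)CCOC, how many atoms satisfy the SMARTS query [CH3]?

2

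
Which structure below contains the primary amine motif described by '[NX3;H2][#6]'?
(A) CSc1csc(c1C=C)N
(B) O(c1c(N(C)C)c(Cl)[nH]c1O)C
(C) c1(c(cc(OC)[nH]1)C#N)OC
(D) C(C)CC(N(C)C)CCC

[NX3;H2][#6] describes a trivalent nitrogen with two H attached to carbon (a primary amine).
(A) contains a primary amino group (-NH2), which satisfies every atom and bond constraint.
(B) has a dimethylamino group (-N(CH3)2) but the nitrogen has H0, not H2.
(C) has a nitrile (-C#N) but the nitrogen is NX1 (triple-bonded), not NX3 with two H.
(D) has a dimethylamino group (-N(CH3)2) but the nitrogen has H0, not H2.
So the answer is (A).

A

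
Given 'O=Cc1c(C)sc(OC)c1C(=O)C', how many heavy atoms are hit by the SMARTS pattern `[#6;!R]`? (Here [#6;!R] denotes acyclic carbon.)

5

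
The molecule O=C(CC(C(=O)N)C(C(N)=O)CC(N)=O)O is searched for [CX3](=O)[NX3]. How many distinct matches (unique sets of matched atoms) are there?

[CX3](=O)[NX3] is the SMARTS for an amide: a carbonyl carbon bonded to a trivalent nitrogen.
The molecule carries 3 separate instances of a primary amide (-C(=O)NH2) meeting every constraint; each maps to a distinct set of atoms, giving 3 matches.

3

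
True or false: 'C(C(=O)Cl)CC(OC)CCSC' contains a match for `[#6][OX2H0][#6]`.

True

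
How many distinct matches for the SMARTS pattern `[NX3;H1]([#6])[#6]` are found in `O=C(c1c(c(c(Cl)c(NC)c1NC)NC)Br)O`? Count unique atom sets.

[NX3;H1]([#6])[#6] is the SMARTS for a secondary amine: a trivalent nitrogen with one H, bonded to two carbons.
The molecule carries 3 separate instances of an N-methylamino group (-NHCH3) meeting every constraint; each maps to a distinct set of atoms, giving 3 matches.

3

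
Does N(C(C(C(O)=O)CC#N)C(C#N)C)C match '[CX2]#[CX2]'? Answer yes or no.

No

The pattern [CX2]#[CX2] describes a carbon-carbon triple bond — an alkyne.
The closest candidate here is a nitrile (-C#N), but the triple bond is C#N, not C#C. No other fragment satisfies the full query, so there is no match.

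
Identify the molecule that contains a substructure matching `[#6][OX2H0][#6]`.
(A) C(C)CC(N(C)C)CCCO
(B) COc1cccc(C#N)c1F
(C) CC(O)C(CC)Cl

B

[#6][OX2H0][#6] describes an aliphatic oxygen bridging two carbons with no H on the oxygen (an ether).
(A) has a hydroxyl group (-OH) but the oxygen has H1, not H0 bridging two carbons.
(B) contains a methoxy ether (-OCH3), which satisfies every atom and bond constraint.
(C) has a hydroxyl group (-OH) but the oxygen has H1, not H0 bridging two carbons.
So the answer is (B).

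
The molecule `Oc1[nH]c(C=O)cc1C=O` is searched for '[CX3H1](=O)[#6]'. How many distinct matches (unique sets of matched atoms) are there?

[CX3H1](=O)[#6] is the SMARTS for an aldehyde: an sp2 carbon with one H, double-bonded to O and single-bonded to carbon.
The molecule carries 2 separate instances of an aldehyde (-CHO) meeting every constraint; each maps to a distinct set of atoms, giving 2 matches.

2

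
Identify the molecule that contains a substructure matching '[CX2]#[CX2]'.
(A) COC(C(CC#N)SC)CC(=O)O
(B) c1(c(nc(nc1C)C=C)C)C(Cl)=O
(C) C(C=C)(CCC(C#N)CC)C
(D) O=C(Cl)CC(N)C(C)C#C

[CX2]#[CX2] describes a carbon-carbon triple bond (an alkyne).
(A) has a nitrile (-C#N) but the triple bond is C#N, not C#C.
(B) has a vinyl group (-CH=CH2) but the C=C is a double bond; both carbons are CX3, not CX2.
(C) has a nitrile (-C#N) but the triple bond is C#N, not C#C.
(D) contains an ethynyl group (-C#CH), which satisfies every atom and bond constraint.
So the answer is (D).

D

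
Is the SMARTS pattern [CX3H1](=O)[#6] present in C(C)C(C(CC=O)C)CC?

Yes

The pattern [CX3H1](=O)[#6] describes an sp2 carbon with one H, double-bonded to O and single-bonded to carbon — an aldehyde.
The molecule carries an aldehyde (-CHO), whose atoms satisfy every constraint of the query, so the pattern matches.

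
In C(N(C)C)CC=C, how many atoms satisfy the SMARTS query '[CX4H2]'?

2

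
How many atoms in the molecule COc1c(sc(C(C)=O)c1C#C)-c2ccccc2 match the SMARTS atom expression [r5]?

5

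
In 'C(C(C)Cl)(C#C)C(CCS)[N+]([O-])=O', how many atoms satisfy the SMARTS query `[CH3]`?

1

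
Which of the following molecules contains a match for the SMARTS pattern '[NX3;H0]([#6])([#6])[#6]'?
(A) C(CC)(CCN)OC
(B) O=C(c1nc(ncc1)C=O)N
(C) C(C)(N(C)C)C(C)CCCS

[NX3;H0]([#6])([#6])[#6] describes a trivalent nitrogen with no H, bonded to three carbons (a tertiary amine).
(A) has a primary amino group (-NH2) but the nitrogen has H2, not H0 with three carbons.
(B) has a primary amide (-C(=O)NH2) but the amide nitrogen has H2 and only one carbon neighbour.
(C) contains a dimethylamino group (-N(CH3)2), which satisfies every atom and bond constraint.
So the answer is (C).

C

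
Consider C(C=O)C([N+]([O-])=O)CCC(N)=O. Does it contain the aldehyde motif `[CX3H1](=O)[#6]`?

Yes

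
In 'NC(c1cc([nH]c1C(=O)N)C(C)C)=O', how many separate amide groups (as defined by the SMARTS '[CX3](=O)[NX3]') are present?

2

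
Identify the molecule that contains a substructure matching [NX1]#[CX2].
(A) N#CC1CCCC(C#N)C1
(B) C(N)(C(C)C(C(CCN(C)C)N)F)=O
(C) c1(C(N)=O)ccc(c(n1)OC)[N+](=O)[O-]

A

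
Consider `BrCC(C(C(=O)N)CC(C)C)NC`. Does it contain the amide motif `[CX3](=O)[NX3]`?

Yes

The pattern [CX3](=O)[NX3] describes a carbonyl carbon bonded to a trivalent nitrogen — an amide.
The molecule carries a primary amide (-C(=O)NH2), whose atoms satisfy every constraint of the query, so the pattern matches.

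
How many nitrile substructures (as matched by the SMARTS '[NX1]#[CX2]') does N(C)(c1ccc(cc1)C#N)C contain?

1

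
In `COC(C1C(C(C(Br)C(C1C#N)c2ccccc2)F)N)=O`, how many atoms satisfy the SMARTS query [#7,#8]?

4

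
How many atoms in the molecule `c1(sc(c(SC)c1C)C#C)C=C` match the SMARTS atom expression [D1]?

4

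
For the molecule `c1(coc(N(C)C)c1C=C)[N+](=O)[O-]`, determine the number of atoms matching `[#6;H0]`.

The query [#6;H0] means: any carbon with no attached hydrogen.
Check the 13 heavy atoms by environment: 1× o (aromatic, H0) → no; 1× c (aromatic, H1) → no; 3× c (aromatic, H0) → match; 1× N (H0) → no; 2× C (H3) → no; 1× C (H1) → no; 1× C (H2) → no; 1× N (charge +1, H0) → no; 1× O (charge -1, H0) → no; 1× O (H0) → no.
That gives 3 matching atoms.

3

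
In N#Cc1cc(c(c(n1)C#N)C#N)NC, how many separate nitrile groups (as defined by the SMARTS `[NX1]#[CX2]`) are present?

[NX1]#[CX2] is the SMARTS for a nitrile: a nitrogen triple-bonded to a two-connected carbon.
The molecule carries 3 separate instances of a nitrile (-C#N) meeting every constraint; each maps to a distinct set of atoms, giving 3 matches.

3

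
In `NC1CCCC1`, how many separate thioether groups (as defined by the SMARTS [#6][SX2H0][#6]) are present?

[#6][SX2H0][#6] is the SMARTS for a thioether: an aliphatic sulfur bridging two carbons with no H on the sulfur.
No fragment in the molecule satisfies every constraint, giving 0 matches.

0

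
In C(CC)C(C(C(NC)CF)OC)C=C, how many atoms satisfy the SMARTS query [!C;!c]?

The query [!C;!c] means: neither aliphatic nor aromatic carbon — same as [!#6].
Check the 14 heavy atoms by environment: 11× C → no; 1× N → match; 1× F → match; 1× O → match.
Summing the matching environments: 1 + 1 + 1 = 3 matching atoms.

3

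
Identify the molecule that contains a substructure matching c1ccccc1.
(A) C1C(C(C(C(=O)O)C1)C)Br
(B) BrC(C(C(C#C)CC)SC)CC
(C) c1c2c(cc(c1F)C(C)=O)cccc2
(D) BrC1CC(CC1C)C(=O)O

c1ccccc1 describes six aromatic carbons in a ring (a benzene ring).
(A) has a methyl group (-CH3) but no six-membered all-carbon aromatic ring is present.
(B) has a methyl group (-CH3) but no six-membered all-carbon aromatic ring is present.
(C) contains the required atom environment, so the pattern matches.
(D) has a methyl group (-CH3) but no six-membered all-carbon aromatic ring is present.
So the answer is (C).

C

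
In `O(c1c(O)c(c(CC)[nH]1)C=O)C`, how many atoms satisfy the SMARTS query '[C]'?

4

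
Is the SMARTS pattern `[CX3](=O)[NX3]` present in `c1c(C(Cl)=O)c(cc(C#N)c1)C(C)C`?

No

The pattern [CX3](=O)[NX3] describes a carbonyl carbon bonded to a trivalent nitrogen — an amide.
The closest candidate here is a nitrile (-C#N), but the nitrile N is NX1 (triple-bonded), not NX3. No other fragment satisfies the full query, so there is no match.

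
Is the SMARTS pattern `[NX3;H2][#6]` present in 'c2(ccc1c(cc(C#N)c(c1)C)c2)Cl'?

No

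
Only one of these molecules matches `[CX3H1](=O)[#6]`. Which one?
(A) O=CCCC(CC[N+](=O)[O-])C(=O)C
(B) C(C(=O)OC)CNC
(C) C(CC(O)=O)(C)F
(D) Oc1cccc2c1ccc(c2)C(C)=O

A

[CX3H1](=O)[#6] describes an sp2 carbon with one H, double-bonded to O and single-bonded to carbon (an aldehyde).
(A) contains an aldehyde (-CHO), which satisfies every atom and bond constraint.
(B) has a methyl-ester group (-C(=O)OCH3) but the carbonyl carbon has H0, not H1.
(C) has a carboxylic acid group (-C(=O)OH) but the carbonyl carbon has H0 and is bonded to O, not H1.
(D) has an acetyl/ketone group (-C(=O)CH3) but the carbonyl carbon has H0 (two carbon neighbours), not H1.
So the answer is (A).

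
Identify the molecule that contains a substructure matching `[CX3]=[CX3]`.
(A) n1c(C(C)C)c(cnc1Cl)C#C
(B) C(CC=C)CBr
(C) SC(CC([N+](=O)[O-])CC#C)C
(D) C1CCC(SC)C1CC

B

[CX3]=[CX3] describes a non-aromatic C=C double bond between two sp2 carbons (an alkene).
(A) has an ethynyl group (-C#CH) but the C-C bond is a triple bond, not a double bond.
(B) contains a vinyl group (-CH=CH2), which satisfies every atom and bond constraint.
(C) has an ethynyl group (-C#CH) but the C-C bond is a triple bond, not a double bond.
(D) has an ethyl group (-CH2CH3) but its C-C bond is a single bond between CX4 carbons, not CX3=CX3.
So the answer is (B).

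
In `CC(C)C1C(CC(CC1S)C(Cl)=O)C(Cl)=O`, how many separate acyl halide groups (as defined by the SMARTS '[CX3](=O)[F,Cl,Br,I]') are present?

2

[CX3](=O)[F,Cl,Br,I] is the SMARTS for an acyl halide: a carbonyl carbon bonded to a halogen.
The molecule carries 2 separate instances of an acyl chloride (-C(=O)Cl) meeting every constraint; each maps to a distinct set of atoms, giving 2 matches.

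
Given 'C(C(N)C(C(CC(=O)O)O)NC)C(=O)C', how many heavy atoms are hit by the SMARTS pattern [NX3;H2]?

Check the 15 heavy atoms by environment: 2× C (H2, X4) → no; 3× C (H1, X4) → no; 1× N (H2, X3) → match; 1× N (H1, X3) → no; 2× C (H3, X4) → no; 2× O (H1, X2) → no; 2× C (H0, X3) → no; 2× O (H0, X1) → no.
That gives 1 matching atom.

1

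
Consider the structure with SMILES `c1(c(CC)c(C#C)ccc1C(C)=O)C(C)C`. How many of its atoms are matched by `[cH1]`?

2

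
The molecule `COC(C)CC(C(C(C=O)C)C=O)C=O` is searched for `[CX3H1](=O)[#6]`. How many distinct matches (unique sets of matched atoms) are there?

[CX3H1](=O)[#6] is the SMARTS for an aldehyde: an sp2 carbon with one H, double-bonded to O and single-bonded to carbon.
The molecule carries 3 separate instances of an aldehyde (-CHO) meeting every constraint; each maps to a distinct set of atoms, giving 3 matches.

3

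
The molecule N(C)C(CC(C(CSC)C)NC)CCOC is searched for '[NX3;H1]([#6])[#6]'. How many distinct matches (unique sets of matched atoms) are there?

[NX3;H1]([#6])[#6] is the SMARTS for a secondary amine: a trivalent nitrogen with one H, bonded to two carbons.
The molecule carries 2 separate instances of an N-methylamino group (-NHCH3) meeting every constraint; each maps to a distinct set of atoms, giving 2 matches.

2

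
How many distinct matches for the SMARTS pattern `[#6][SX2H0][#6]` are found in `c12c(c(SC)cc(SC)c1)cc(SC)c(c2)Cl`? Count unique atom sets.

3

[#6][SX2H0][#6] is the SMARTS for a thioether: an aliphatic sulfur bridging two carbons with no H on the sulfur.
The molecule carries 3 separate instances of a methylthio ether (-SCH3) meeting every constraint; each maps to a distinct set of atoms, giving 3 matches.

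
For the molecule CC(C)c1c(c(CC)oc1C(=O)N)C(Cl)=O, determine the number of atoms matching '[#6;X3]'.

The query [#6;X3] means: any carbon (aromatic or not) with three total connections.
Check the 16 heavy atoms by environment: 1× o (aromatic, X2) → no; 4× c (aromatic, X3) → match; 5× C (X4) → no; 2× C (X3) → match; 2× O (X1) → no; 1× Cl (X1) → no; 1× N (X3) → no.
Summing the matching environments: 4 + 2 = 6 matching atoms.

6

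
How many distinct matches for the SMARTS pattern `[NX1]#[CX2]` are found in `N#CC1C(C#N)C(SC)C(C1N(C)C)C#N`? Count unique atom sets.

3

[NX1]#[CX2] is the SMARTS for a nitrile: a nitrogen triple-bonded to a two-connected carbon.
The molecule carries 3 separate instances of a nitrile (-C#N) meeting every constraint; each maps to a distinct set of atoms, giving 3 matches.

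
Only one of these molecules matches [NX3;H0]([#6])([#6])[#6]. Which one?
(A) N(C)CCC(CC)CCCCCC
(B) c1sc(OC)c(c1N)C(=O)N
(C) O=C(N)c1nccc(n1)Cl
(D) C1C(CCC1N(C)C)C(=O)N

D

[NX3;H0]([#6])([#6])[#6] describes a trivalent nitrogen with no H, bonded to three carbons (a tertiary amine).
(A) has an N-methylamino group (-NHCH3) but the nitrogen still has one H (H1), not H0.
(B) has a primary amide (-C(=O)NH2) but the amide nitrogen has H2 and only one carbon neighbour.
(C) has a primary amide (-C(=O)NH2) but the amide nitrogen has H2 and only one carbon neighbour.
(D) contains a dimethylamino group (-N(CH3)2), which satisfies every atom and bond constraint.
So the answer is (D).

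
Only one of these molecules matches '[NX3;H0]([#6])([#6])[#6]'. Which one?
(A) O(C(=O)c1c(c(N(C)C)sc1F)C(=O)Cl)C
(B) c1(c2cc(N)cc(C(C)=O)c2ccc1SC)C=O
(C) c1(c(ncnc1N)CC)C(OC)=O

A

[NX3;H0]([#6])([#6])[#6] describes a trivalent nitrogen with no H, bonded to three carbons (a tertiary amine).
(A) contains a dimethylamino group (-N(CH3)2), which satisfies every atom and bond constraint.
(B) has a primary amino group (-NH2) but the nitrogen has H2, not H0 with three carbons.
(C) has a primary amino group (-NH2) but the nitrogen has H2, not H0 with three carbons.
So the answer is (A).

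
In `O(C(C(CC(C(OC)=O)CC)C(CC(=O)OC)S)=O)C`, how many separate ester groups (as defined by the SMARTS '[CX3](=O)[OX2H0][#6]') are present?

[CX3](=O)[OX2H0][#6] is the SMARTS for an ester: a carbonyl carbon bonded to an oxygen that is itself bonded to carbon (no H on that O).
The molecule carries 3 separate instances of a methyl-ester group (-C(=O)OCH3) meeting every constraint; each maps to a distinct set of atoms, giving 3 matches.

3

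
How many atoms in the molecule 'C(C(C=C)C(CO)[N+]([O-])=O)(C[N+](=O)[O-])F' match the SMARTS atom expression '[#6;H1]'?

4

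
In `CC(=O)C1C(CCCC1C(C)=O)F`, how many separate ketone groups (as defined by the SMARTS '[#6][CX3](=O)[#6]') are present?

[#6][CX3](=O)[#6] is the SMARTS for a ketone: a carbonyl carbon (no H) flanked by two carbons.
The molecule carries 2 separate instances of an acetyl/ketone group (-C(=O)CH3) meeting every constraint; each maps to a distinct set of atoms, giving 2 matches.

2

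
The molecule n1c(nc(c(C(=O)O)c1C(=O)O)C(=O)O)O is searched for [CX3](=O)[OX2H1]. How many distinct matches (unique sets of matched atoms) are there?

3

[CX3](=O)[OX2H1] is the SMARTS for a carboxylic acid: an sp2 carbon double-bonded to O and single-bonded to an -OH oxygen.
The molecule carries 3 separate instances of a carboxylic acid group (-C(=O)OH) meeting every constraint; each maps to a distinct set of atoms, giving 3 matches.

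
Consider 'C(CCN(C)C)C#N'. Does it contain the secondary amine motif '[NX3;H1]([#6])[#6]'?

The pattern [NX3;H1]([#6])[#6] describes a trivalent nitrogen with one H, bonded to two carbons — a secondary amine.
The closest candidate here is a dimethylamino group (-N(CH3)2), but the nitrogen has H0, not H1. No other fragment satisfies the full query, so there is no match.

No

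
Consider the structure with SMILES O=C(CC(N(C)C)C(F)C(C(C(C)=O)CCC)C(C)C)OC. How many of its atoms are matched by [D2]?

4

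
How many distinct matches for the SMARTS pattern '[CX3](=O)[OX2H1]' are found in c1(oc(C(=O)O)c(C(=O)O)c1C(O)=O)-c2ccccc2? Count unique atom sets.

3

[CX3](=O)[OX2H1] is the SMARTS for a carboxylic acid: an sp2 carbon double-bonded to O and single-bonded to an -OH oxygen.
The molecule carries 3 separate instances of a carboxylic acid group (-C(=O)OH) meeting every constraint; each maps to a distinct set of atoms, giving 3 matches.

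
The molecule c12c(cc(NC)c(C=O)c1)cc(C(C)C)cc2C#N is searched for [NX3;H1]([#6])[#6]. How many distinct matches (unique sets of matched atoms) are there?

[NX3;H1]([#6])[#6] is the SMARTS for a secondary amine: a trivalent nitrogen with one H, bonded to two carbons.
Exactly one fragment in the molecule meets all constraints, giving 1 match.

1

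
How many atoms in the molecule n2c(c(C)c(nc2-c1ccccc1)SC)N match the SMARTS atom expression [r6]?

12

Check the 16 heavy atoms by environment: 2× n (aromatic, in 6-ring) → match; 10× c (aromatic, in 6-ring) → match; 2× C (acyclic) → no; 1× S (acyclic) → no; 1× N (acyclic) → no.
Summing the matching environments: 2 + 10 = 12 matching atoms.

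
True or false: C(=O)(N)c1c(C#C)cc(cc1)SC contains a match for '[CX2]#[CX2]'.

The pattern [CX2]#[CX2] describes a carbon-carbon triple bond — an alkyne.
The molecule carries an ethynyl group (-C#CH), whose atoms satisfy every constraint of the query, so the pattern matches.

True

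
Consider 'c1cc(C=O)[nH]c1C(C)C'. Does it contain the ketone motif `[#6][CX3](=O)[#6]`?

No

The pattern [#6][CX3](=O)[#6] describes a carbonyl carbon (no H) flanked by two carbons — a ketone.
The closest candidate here is an aldehyde (-CHO), but the carbonyl carbon has H1, so it is not flanked by two carbons. No other fragment satisfies the full query, so there is no match.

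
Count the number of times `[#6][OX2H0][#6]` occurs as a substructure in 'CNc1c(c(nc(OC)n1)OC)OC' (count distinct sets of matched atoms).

3

[#6][OX2H0][#6] is the SMARTS for an ether: an aliphatic oxygen bridging two carbons with no H on the oxygen.
The molecule carries 3 separate instances of a methoxy ether (-OCH3) meeting every constraint; each maps to a distinct set of atoms, giving 3 matches.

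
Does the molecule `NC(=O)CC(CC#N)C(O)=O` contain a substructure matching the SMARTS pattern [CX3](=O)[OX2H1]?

Yes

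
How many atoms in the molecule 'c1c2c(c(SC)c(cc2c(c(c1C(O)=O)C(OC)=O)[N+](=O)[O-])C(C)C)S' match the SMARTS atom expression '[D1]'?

10

The query [D1] means: atom with exactly one heavy-atom neighbour (degree 1).
Check the 26 heavy atoms by environment: 8× c (aromatic, D3) → no; 2× c (aromatic, D2) → no; 3× C (D3) → no; 4× O (D1) → match; 1× O (D2) → no; 4× C (D1) → match; 1× N (charge +1, D3) → no; 1× O (charge -1, D1) → match; 1× S (D2) → no; 1× S (D1) → match.
Summing the matching environments: 4 + 4 + 1 + 1 = 10 matching atoms.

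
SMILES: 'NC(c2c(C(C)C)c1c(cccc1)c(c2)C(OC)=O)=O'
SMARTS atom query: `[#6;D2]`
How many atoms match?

5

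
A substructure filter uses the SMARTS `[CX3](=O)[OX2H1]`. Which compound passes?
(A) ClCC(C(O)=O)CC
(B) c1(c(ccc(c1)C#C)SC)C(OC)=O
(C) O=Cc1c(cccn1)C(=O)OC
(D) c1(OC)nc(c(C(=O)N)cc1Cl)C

A

[CX3](=O)[OX2H1] describes an sp2 carbon double-bonded to O and single-bonded to an -OH oxygen (a carboxylic acid).
(A) contains a carboxylic acid group (-C(=O)OH), which satisfies every atom and bond constraint.
(B) has a methyl-ester group (-C(=O)OCH3) but the singly-bonded O has no H (OX2H0, not OX2H1).
(C) has a methyl-ester group (-C(=O)OCH3) but the singly-bonded O has no H (OX2H0, not OX2H1).
(D) has a primary amide (-C(=O)NH2) but the carbonyl is bonded to N, not to an -OH oxygen.
So the answer is (A).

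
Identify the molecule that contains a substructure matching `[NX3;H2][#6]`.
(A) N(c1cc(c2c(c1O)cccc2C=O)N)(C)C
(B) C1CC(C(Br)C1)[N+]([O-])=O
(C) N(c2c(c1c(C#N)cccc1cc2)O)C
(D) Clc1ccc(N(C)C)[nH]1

A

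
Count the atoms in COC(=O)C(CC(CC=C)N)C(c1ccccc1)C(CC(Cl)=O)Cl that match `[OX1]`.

The query [OX1] means: aliphatic oxygen with one total connection — typically a carbonyl =O or an oxide.
Check the 24 heavy atoms by environment: 8× C (X4) → no; 1× N (X3) → no; 2× Cl (X1) → no; 4× C (X3) → no; 2× O (X1) → match; 1× O (X2) → no; 6× c (aromatic, X3) → no.
That gives 2 matching atoms.

2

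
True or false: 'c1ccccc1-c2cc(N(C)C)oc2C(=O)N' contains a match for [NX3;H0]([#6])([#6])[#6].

The pattern [NX3;H0]([#6])([#6])[#6] describes a trivalent nitrogen with no H, bonded to three carbons — a tertiary amine.
The molecule carries a dimethylamino group (-N(CH3)2), whose atoms satisfy every constraint of the query, so the pattern matches.

True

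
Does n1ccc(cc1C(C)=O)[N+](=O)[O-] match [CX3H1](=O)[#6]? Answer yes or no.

No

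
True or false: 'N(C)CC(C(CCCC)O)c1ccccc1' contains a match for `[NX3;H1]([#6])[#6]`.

The pattern [NX3;H1]([#6])[#6] describes a trivalent nitrogen with one H, bonded to two carbons — a secondary amine.
The molecule carries an N-methylamino group (-NHCH3), whose atoms satisfy every constraint of the query, so the pattern matches.

True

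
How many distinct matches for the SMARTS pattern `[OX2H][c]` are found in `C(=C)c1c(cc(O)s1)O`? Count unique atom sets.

2

[OX2H][c] is the SMARTS for a phenol: a hydroxyl oxygen attached to an aromatic carbon.
The molecule carries 2 separate instances of a hydroxyl group (-OH) meeting every constraint; each maps to a distinct set of atoms, giving 2 matches.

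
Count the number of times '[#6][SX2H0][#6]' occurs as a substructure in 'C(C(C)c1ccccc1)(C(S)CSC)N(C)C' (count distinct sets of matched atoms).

1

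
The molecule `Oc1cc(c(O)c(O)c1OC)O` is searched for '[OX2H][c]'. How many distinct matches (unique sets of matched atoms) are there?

4

[OX2H][c] is the SMARTS for a phenol: a hydroxyl oxygen attached to an aromatic carbon.
The molecule carries 4 separate instances of a hydroxyl group (-OH) meeting every constraint; each maps to a distinct set of atoms, giving 4 matches.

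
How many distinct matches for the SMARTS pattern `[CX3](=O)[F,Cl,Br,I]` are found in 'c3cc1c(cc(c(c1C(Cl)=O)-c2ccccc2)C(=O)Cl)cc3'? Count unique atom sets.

[CX3](=O)[F,Cl,Br,I] is the SMARTS for an acyl halide: a carbonyl carbon bonded to a halogen.
The molecule carries 2 separate instances of an acyl chloride (-C(=O)Cl) meeting every constraint; each maps to a distinct set of atoms, giving 2 matches.

2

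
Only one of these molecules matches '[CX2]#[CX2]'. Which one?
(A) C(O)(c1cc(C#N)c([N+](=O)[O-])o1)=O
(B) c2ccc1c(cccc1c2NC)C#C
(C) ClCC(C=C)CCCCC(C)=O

B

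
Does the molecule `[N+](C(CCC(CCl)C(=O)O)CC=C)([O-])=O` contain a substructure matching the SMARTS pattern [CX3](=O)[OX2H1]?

The pattern [CX3](=O)[OX2H1] describes an sp2 carbon double-bonded to O and single-bonded to an -OH oxygen — a carboxylic acid.
The molecule carries a carboxylic acid group (-C(=O)OH), whose atoms satisfy every constraint of the query, so the pattern matches.

Yes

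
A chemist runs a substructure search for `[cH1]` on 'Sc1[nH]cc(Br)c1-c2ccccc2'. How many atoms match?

6

The query [cH1] means: aromatic carbon bearing exactly one hydrogen.
Check the 13 heavy atoms by environment: 1× n (aromatic, H1) → no; 4× c (aromatic, H0) → no; 6× c (aromatic, H1) → match; 1× S (H1) → no; 1× Br (H0) → no.
That gives 6 matching atoms.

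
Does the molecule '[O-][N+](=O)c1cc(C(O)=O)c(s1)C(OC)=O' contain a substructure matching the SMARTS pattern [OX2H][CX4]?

No

The pattern [OX2H][CX4] describes a hydroxyl oxygen bound to an sp3 (X4) carbon — an aliphatic alcohol.
The closest candidate here is a carboxylic acid group (-C(=O)OH), but the -OH is on a CX3 carbonyl carbon, not a CX4 carbon. No other fragment satisfies the full query, so there is no match.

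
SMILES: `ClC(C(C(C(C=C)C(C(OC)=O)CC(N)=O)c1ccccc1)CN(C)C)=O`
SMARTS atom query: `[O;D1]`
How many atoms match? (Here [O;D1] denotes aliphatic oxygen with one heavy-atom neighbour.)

3

The query [O;D1] means: aliphatic oxygen bonded to exactly one heavy atom.
Check the 27 heavy atoms by environment: 3× C (D2) → no; 7× C (D3) → no; 3× O (D1) → match; 1× Cl (D1) → no; 1× O (D2) → no; 4× C (D1) → no; 1× c (aromatic, D3) → no; 5× c (aromatic, D2) → no; 1× N (D3) → no; 1× N (D1) → no.
That gives 3 matching atoms.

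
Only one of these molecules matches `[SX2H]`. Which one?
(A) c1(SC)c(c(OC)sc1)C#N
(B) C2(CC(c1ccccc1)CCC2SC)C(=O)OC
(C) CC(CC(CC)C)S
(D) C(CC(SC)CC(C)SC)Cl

C

[SX2H] describes an aliphatic sulfur with two connections, one being H (a thiol).
(A) has a methylthio ether (-SCH3) but the sulfur has H0 (bonded to two carbons), not H1.
(B) has a methylthio ether (-SCH3) but the sulfur has H0 (bonded to two carbons), not H1.
(C) contains a thiol (-SH), which satisfies every atom and bond constraint.
(D) has a methylthio ether (-SCH3) but the sulfur has H0 (bonded to two carbons), not H1.
So the answer is (C).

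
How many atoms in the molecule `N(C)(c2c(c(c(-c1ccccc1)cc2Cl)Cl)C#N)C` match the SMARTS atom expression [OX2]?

The query [OX2] means: aliphatic oxygen with two total connections — ether, hydroxyl, or ester single-bond O.
Check the 19 heavy atoms by environment: 12× c (aromatic, X3) → no; 1× N (X3) → no; 2× C (X4) → no; 2× Cl (X1) → no; 1× C (X2) → no; 1× N (X1) → no.
No environment satisfies the query, so 0 matching atoms.

0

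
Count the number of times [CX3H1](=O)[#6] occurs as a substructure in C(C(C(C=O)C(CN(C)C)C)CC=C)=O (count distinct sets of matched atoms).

[CX3H1](=O)[#6] is the SMARTS for an aldehyde: an sp2 carbon with one H, double-bonded to O and single-bonded to carbon.
The molecule carries 2 separate instances of an aldehyde (-CHO) meeting every constraint; each maps to a distinct set of atoms, giving 2 matches.

2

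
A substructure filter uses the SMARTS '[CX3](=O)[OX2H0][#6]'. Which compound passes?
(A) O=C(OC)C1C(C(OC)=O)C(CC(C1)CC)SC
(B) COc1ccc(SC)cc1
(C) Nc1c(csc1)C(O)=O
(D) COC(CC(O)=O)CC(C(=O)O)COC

A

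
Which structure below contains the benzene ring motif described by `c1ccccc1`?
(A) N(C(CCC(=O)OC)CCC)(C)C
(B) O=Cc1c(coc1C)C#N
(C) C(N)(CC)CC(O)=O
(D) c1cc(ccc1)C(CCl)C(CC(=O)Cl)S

c1ccccc1 describes six aromatic carbons in a ring (a benzene ring).
(A) has a methyl group (-CH3) but no six-membered all-carbon aromatic ring is present.
(B) has a methyl group (-CH3) but no six-membered all-carbon aromatic ring is present.
(C) has a methyl group (-CH3) but no six-membered all-carbon aromatic ring is present.
(D) contains a phenyl ring, which satisfies every atom and bond constraint.
So the answer is (D).

D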